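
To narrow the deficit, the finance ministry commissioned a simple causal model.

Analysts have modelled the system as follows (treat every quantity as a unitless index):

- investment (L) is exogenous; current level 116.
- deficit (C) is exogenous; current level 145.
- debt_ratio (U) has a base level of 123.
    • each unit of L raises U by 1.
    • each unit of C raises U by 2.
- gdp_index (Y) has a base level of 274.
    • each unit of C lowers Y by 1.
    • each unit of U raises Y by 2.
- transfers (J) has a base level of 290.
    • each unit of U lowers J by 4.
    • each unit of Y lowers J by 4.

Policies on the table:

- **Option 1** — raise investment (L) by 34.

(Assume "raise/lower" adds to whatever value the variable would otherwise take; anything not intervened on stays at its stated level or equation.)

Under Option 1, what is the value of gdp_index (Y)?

1255

Option 1 (L + 34):
  L = 116 + 34 = 150
  C = 145
  U = 123 + 150 + 2·145 = 563
  Y = 274 − 145 + 2·563 = 1255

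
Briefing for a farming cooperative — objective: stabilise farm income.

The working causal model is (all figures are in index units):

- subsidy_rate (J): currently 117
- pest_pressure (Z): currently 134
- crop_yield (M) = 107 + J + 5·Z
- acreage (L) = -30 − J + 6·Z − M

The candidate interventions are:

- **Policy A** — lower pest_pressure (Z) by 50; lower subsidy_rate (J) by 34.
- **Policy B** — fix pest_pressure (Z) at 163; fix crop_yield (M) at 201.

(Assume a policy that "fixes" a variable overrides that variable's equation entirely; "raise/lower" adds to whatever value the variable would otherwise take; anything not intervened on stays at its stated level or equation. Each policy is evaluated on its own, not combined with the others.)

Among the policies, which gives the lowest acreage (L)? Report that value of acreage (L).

-219

Policy A (Z − 50, J − 34):
  J = 117 − 34 = 83
  Z = 134 − 50 = 84
  M = 107 + 83 + 5·84 = 610
  L = -30 − 83 + 6·84 − 610 = -219
Policy B (Z := 163, M := 201):
  J = 117
  Z = 163
  M = 201
  L = -30 − 117 + 6·163 − 201 = 630
Comparing — Policy A: L=-219, Policy B: L=630. Lowest is -219 (Policy A).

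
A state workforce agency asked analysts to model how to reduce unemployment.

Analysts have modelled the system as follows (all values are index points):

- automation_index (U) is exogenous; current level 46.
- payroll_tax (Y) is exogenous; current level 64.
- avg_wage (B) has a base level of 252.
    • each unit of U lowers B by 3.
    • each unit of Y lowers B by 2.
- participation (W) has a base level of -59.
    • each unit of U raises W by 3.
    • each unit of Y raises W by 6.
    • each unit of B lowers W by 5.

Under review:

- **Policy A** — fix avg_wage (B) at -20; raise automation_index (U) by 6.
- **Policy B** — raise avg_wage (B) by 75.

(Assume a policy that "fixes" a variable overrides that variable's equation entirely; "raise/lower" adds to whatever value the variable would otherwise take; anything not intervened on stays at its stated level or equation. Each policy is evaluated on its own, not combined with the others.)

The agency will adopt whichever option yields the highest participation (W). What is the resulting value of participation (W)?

581

Policy A (B := -20, U + 6):
  U = 46 + 6 = 52
  Y = 64
  B = -20
  W = -59 + 3·52 + 6·64 − 5·(-20) = 581
Policy B (B + 75):
  U = 46
  Y = 64
  B = 252 − 3·46 − 2·64 (+75 from intervention) = 61
  W = -59 + 3·46 + 6·64 − 5·61 = 158
Comparing — Policy A: W=581, Policy B: W=158. Highest is 581 (Policy A).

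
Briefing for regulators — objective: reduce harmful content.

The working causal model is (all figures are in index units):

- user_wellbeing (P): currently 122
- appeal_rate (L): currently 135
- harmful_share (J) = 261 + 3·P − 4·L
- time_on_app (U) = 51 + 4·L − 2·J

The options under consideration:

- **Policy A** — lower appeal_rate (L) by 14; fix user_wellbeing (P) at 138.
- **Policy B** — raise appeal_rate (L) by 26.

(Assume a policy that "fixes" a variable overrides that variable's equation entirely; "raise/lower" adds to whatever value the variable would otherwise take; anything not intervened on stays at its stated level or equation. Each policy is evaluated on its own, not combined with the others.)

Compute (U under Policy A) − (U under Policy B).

-576

Policy A (L − 14, P := 138):
  P = 138
  L = 135 − 14 = 121
  J = 261 + 3·138 − 4·121 = 191
  U = 51 + 4·121 − 2·191 = 153
Policy B (L + 26):
  P = 122
  L = 135 + 26 = 161
  J = 261 + 3·122 − 4·161 = -17
  U = 51 + 4·161 − 2·(-17) = 729
U: 153 − 729 = -576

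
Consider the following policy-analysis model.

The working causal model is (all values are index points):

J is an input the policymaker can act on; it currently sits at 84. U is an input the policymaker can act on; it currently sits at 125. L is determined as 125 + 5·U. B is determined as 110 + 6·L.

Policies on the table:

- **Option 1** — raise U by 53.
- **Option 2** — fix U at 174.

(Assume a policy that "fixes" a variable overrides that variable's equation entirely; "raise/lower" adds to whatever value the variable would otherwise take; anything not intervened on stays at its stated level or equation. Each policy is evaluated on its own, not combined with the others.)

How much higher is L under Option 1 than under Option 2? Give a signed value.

Option 1 (U + 53):
  U = 125 + 53 = 178
  L = 125 + 5·178 = 1015
Option 2 (U := 174):
  U = 174
  L = 125 + 5·174 = 995
L: 1015 − 995 = 20

20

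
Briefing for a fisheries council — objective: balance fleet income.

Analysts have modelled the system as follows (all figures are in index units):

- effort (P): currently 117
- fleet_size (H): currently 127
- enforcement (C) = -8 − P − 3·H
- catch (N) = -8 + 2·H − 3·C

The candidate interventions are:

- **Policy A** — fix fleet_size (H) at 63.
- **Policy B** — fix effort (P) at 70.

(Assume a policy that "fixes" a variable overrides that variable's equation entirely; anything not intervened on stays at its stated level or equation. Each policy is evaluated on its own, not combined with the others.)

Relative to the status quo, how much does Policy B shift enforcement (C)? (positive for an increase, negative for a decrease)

Baseline:
  P = 117
  H = 127
  C = -8 − 117 − 3·127 = -506
Policy B (P := 70):
  P = 70
  H = 127
  C = -8 − 70 − 3·127 = -459
Change in C: -459 − (-506) = 47

47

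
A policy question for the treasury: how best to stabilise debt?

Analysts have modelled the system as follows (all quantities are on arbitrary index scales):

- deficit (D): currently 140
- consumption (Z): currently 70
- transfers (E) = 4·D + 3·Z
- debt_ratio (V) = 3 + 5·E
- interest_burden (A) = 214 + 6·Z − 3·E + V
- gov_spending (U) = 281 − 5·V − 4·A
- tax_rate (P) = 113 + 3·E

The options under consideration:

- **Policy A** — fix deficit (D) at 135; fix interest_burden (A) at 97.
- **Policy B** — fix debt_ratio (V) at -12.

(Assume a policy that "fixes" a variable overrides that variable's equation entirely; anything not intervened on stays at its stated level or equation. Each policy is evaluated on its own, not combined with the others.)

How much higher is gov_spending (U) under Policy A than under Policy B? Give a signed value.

-25965

Policy A (D := 135, A := 97):
  D = 135
  Z = 70
  E = 0 + 4·135 + 3·70 = 750
  V = 3 + 5·750 = 3753
  A = 97
  U = 281 − 5·3753 − 4·97 = -18872
Policy B (V := -12):
  D = 140
  Z = 70
  E = 0 + 4·140 + 3·70 = 770
  V = -12
  A = 214 + 6·70 − 3·770 + (-12) = -1688
  U = 281 − 5·(-12) − 4·(-1688) = 7093
U: -18872 − 7093 = -25965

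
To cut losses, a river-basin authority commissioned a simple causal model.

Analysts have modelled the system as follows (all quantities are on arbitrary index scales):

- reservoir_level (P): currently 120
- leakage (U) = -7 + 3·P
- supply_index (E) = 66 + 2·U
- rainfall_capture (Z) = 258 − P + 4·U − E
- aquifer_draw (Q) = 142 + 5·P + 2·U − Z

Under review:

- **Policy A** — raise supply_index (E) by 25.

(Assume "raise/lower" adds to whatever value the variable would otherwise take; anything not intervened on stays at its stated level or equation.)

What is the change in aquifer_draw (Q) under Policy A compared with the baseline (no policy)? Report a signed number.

Baseline:
  P = 120
  U = -7 + 3·120 = 353
  E = 66 + 2·353 = 772
  Z = 258 − 120 + 4·353 − 772 = 778
  Q = 142 + 5·120 + 2·353 − 778 = 670
Policy A (E + 25):
  P = 120
  U = -7 + 3·120 = 353
  E = 66 + 2·353 (+25 from intervention) = 797
  Z = 258 − 120 + 4·353 − 797 = 753
  Q = 142 + 5·120 + 2·353 − 753 = 695
Change in Q: 695 − 670 = 25

25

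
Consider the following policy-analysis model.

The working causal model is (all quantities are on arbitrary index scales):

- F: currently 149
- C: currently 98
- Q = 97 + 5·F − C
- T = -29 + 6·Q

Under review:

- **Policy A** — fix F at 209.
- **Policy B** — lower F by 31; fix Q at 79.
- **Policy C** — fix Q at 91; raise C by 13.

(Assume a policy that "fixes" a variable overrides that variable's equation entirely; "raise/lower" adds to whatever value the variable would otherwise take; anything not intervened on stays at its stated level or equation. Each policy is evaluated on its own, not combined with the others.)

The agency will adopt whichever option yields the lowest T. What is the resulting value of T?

Policy A (F := 209):
  F = 209
  C = 98
  Q = 97 + 5·209 − 98 = 1044
  T = -29 + 6·1044 = 6235
Policy B (F − 31, Q := 79):
  F = 149 − 31 = 118
  C = 98
  Q = 79
  T = -29 + 6·79 = 445
Policy C (Q := 91, C + 13):
  F = 149
  C = 98 + 13 = 111
  Q = 91
  T = -29 + 6·91 = 517
Comparing — Policy A: T=6235, Policy B: T=445, Policy C: T=517. Lowest is 445 (Policy B).

445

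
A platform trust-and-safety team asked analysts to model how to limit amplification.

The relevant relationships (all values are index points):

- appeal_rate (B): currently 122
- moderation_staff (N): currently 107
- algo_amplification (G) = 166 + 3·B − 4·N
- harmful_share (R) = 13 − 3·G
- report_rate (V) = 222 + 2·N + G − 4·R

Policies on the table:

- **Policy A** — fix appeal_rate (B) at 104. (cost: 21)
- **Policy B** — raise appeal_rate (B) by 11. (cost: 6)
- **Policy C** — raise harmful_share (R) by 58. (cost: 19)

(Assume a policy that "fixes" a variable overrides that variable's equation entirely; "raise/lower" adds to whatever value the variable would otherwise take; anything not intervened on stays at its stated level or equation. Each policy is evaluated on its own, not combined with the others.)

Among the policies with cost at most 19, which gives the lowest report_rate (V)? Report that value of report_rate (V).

1504

Policy B (B + 11):
  B = 122 + 11 = 133
  N = 107
  G = 166 + 3·133 − 4·107 = 137
  R = 13 − 3·137 = -398
  V = 222 + 2·107 + 137 − 4·(-398) = 2165
Policy C (R + 58):
  B = 122
  N = 107
  G = 166 + 3·122 − 4·107 = 104
  R = 13 − 3·104 (+58 from intervention) = -241
  V = 222 + 2·107 + 104 − 4·(-241) = 1504
Comparing — Policy B: V=2165, Policy C: V=1504. Lowest is 1504 (Policy C).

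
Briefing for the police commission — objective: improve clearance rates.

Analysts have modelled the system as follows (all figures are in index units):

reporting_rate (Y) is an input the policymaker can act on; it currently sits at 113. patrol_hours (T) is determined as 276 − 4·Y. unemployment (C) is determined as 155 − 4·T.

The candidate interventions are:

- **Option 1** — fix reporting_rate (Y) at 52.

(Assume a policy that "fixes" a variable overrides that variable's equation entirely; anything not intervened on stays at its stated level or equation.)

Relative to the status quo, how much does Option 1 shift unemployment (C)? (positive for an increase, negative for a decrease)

Baseline:
  Y = 113
  T = 276 − 4·113 = -176
  C = 155 − 4·(-176) = 859
Option 1 (Y := 52):
  Y = 52
  T = 276 − 4·52 = 68
  C = 155 − 4·68 = -117
Change in C: -117 − 859 = -976

-976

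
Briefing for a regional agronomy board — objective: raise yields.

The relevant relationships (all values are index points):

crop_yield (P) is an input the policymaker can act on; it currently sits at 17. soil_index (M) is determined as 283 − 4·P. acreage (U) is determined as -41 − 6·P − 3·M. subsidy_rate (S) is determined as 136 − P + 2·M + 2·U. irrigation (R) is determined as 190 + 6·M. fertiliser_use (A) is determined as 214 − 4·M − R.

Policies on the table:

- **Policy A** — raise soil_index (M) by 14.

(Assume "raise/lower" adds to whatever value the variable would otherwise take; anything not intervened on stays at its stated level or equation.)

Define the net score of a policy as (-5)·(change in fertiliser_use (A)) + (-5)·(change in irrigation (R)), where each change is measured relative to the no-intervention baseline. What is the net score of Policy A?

Baseline:
  P = 17
  M = 283 − 4·17 = 215
  R = 190 + 6·215 = 1480
  A = 214 − 4·215 − 1480 = -2126
Policy A (M + 14):
  P = 17
  M = 283 − 4·17 (+14 from intervention) = 229
  R = 190 + 6·229 = 1564
  A = 214 − 4·229 − 1564 = -2266
ΔA = -2266 − (-2126) = -140; ΔR = 1564 − 1480 = 84
Score = (-5)·(-140) + (-5)·84 = 280

280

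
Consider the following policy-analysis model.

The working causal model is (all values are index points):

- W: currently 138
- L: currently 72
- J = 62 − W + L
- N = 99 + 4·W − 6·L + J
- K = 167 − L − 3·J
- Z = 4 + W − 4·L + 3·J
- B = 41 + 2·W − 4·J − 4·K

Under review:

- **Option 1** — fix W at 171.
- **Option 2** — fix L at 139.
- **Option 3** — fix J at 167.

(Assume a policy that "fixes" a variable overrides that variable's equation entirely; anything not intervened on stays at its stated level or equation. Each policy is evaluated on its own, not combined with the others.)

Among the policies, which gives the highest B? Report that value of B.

Option 1 (W := 171):
  W = 171
  L = 72
  J = 62 − 171 + 72 = -37
  K = 167 − 72 − 3·(-37) = 206
  B = 41 + 2·171 − 4·(-37) − 4·206 = -293
Option 2 (L := 139):
  W = 138
  L = 139
  J = 62 − 138 + 139 = 63
  K = 167 − 139 − 3·63 = -161
  B = 41 + 2·138 − 4·63 − 4·(-161) = 709
Option 3 (J := 167):
  W = 138
  L = 72
  J = 167
  K = 167 − 72 − 3·167 = -406
  B = 41 + 2·138 − 4·167 − 4·(-406) = 1273
Comparing — Option 1: B=-293, Option 2: B=709, Option 3: B=1273. Highest is 1273 (Option 3).

1273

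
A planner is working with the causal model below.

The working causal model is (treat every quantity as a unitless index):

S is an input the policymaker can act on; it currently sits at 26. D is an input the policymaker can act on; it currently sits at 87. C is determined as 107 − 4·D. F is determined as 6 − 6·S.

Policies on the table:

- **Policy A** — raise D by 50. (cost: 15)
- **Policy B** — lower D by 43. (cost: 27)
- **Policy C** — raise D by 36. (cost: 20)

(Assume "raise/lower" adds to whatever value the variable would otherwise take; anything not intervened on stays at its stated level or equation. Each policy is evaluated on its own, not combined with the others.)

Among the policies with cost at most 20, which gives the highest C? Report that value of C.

Policy A (D + 50):
  D = 87 + 50 = 137
  C = 107 − 4·137 = -441
Policy C (D + 36):
  D = 87 + 36 = 123
  C = 107 − 4·123 = -385
Comparing — Policy A: C=-441, Policy C: C=-385. Highest is -385 (Policy C).

-385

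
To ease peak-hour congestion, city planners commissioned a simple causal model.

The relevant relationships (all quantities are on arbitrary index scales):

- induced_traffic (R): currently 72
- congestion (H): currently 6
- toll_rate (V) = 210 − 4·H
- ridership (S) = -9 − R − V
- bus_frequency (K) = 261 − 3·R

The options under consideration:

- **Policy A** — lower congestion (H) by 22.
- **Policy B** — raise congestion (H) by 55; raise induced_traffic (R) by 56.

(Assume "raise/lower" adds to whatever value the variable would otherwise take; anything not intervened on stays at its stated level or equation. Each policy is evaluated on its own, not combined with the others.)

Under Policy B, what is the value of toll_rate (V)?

Policy B (H + 55, R + 56):
  H = 6 + 55 = 61
  V = 210 − 4·61 = -34

-34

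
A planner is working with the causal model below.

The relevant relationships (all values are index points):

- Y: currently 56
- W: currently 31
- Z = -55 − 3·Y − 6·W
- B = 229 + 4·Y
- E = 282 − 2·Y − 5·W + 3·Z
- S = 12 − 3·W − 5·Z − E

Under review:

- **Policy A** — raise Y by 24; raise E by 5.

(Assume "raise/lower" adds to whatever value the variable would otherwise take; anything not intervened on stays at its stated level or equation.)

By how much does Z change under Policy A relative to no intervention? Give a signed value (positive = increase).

-72

Baseline:
  Y = 56
  W = 31
  Z = -55 − 3·56 − 6·31 = -409
Policy A (Y + 24, E + 5):
  Y = 56 + 24 = 80
  W = 31
  Z = -55 − 3·80 − 6·31 = -481
Change in Z: -481 − (-409) = -72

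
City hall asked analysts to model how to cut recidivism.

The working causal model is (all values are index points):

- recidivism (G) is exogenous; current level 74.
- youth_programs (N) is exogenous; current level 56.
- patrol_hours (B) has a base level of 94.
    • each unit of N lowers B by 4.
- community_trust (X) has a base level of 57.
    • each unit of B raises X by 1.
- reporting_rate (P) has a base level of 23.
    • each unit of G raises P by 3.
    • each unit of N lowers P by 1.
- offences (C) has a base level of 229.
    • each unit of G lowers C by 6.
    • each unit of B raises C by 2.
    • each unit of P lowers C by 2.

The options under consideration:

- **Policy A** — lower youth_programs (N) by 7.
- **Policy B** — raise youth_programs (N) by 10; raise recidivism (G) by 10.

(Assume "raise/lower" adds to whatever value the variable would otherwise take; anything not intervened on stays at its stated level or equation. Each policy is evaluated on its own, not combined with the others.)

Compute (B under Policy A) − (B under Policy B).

Policy A (N − 7):
  N = 56 − 7 = 49
  B = 94 − 4·49 = -102
Policy B (N + 10, G + 10):
  N = 56 + 10 = 66
  B = 94 − 4·66 = -170
B: -102 − (-170) = 68

68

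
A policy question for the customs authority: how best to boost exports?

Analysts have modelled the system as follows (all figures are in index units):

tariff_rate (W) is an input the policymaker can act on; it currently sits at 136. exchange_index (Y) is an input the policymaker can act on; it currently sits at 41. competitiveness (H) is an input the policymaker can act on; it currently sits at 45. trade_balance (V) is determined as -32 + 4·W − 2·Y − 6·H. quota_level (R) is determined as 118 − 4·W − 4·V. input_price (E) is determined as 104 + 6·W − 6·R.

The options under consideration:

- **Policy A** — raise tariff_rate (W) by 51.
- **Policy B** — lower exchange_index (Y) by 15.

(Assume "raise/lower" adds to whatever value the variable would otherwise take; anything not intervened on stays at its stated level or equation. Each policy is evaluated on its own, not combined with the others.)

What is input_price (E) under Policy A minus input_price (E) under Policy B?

5706

Policy A (W + 51):
  W = 136 + 51 = 187
  Y = 41
  H = 45
  V = -32 + 4·187 − 2·41 − 6·45 = 364
  R = 118 − 4·187 − 4·364 = -2086
  E = 104 + 6·187 − 6·(-2086) = 13742
Policy B (Y − 15):
  W = 136
  Y = 41 − 15 = 26
  H = 45
  V = -32 + 4·136 − 2·26 − 6·45 = 190
  R = 118 − 4·136 − 4·190 = -1186
  E = 104 + 6·136 − 6·(-1186) = 8036
E: 13742 − 8036 = 5706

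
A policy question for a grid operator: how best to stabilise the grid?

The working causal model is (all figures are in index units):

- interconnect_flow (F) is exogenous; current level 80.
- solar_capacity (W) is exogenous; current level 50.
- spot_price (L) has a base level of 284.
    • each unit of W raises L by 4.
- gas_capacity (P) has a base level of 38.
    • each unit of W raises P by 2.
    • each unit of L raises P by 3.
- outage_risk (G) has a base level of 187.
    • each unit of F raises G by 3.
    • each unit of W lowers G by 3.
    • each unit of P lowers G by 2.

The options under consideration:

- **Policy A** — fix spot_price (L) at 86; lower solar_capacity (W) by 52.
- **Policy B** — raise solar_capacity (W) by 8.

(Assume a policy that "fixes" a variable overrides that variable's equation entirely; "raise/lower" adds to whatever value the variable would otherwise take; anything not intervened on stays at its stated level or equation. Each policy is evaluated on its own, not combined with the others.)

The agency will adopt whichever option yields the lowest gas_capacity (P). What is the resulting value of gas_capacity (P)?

292

Policy A (L := 86, W − 52):
  W = 50 − 52 = -2
  L = 86
  P = 38 + 2·(-2) + 3·86 = 292
Policy B (W + 8):
  W = 50 + 8 = 58
  L = 284 + 4·58 = 516
  P = 38 + 2·58 + 3·516 = 1702
Comparing — Policy A: P=292, Policy B: P=1702. Lowest is 292 (Policy A).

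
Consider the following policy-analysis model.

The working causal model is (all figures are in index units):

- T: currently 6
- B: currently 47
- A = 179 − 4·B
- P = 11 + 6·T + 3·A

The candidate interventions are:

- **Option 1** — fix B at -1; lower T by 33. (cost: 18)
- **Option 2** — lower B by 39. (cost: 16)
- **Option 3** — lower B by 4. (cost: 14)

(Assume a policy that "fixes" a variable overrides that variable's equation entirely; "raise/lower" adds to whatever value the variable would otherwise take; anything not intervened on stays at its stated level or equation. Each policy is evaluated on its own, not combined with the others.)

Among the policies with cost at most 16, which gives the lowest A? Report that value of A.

Option 2 (B − 39):
  B = 47 − 39 = 8
  A = 179 − 4·8 = 147
Option 3 (B − 4):
  B = 47 − 4 = 43
  A = 179 − 4·43 = 7
Comparing — Option 2: A=147, Option 3: A=7. Lowest is 7 (Option 3).

7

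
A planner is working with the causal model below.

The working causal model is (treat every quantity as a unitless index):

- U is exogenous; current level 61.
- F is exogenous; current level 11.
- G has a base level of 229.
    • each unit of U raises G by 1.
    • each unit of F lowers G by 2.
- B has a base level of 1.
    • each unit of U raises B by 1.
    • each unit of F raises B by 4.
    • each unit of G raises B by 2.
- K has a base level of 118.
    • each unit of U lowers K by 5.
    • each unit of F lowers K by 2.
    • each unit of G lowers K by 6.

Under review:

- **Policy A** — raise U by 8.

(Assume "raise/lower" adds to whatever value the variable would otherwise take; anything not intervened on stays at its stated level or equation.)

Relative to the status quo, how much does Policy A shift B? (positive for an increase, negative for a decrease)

Baseline:
  U = 61
  F = 11
  G = 229 + 61 − 2·11 = 268
  B = 1 + 61 + 4·11 + 2·268 = 642
Policy A (U + 8):
  U = 61 + 8 = 69
  F = 11
  G = 229 + 69 − 2·11 = 276
  B = 1 + 69 + 4·11 + 2·276 = 666
Change in B: 666 − 642 = 24

24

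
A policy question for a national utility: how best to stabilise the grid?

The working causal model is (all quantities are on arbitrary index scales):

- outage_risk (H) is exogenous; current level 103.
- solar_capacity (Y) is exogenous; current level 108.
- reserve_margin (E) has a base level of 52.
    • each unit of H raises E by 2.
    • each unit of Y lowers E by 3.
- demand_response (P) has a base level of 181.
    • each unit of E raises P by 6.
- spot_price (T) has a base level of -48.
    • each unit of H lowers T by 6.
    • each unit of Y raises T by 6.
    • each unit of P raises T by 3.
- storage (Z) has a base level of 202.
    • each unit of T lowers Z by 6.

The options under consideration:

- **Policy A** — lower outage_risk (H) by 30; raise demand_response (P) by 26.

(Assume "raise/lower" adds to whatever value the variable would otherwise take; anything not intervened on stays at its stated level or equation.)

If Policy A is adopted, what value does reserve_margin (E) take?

-126

Policy A (H − 30, P + 26):
  H = 103 − 30 = 73
  Y = 108
  E = 52 + 2·73 − 3·108 = -126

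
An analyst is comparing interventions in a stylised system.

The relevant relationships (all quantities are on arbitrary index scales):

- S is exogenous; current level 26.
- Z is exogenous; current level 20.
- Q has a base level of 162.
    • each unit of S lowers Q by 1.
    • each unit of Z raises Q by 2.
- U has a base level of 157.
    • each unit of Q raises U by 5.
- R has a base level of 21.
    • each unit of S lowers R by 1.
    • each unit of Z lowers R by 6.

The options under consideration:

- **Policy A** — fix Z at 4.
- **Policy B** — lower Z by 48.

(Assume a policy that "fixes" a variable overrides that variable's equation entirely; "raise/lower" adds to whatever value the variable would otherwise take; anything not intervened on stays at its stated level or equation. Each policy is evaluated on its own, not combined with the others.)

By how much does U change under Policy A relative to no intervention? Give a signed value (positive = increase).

-160

Baseline:
  S = 26
  Z = 20
  Q = 162 − 26 + 2·20 = 176
  U = 157 + 5·176 = 1037
Policy A (Z := 4):
  S = 26
  Z = 4
  Q = 162 − 26 + 2·4 = 144
  U = 157 + 5·144 = 877
Change in U: 877 − 1037 = -160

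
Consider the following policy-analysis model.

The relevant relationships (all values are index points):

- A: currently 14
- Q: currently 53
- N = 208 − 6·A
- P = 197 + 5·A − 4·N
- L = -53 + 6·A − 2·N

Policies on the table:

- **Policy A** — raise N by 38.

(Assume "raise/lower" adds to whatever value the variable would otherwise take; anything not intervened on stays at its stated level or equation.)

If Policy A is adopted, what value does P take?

-381

Policy A (N + 38):
  A = 14
  N = 208 − 6·14 (+38 from intervention) = 162
  P = 197 + 5·14 − 4·162 = -381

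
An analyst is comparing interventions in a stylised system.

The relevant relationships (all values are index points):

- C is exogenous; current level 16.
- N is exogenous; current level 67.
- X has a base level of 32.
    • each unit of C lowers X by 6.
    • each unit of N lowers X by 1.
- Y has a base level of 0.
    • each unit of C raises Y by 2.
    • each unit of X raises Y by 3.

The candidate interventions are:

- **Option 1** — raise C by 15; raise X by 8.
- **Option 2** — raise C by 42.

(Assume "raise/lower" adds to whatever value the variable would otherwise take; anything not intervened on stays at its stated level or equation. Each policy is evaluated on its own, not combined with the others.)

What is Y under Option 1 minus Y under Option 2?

Option 1 (C + 15, X + 8):
  C = 16 + 15 = 31
  N = 67
  X = 32 − 6·31 − 67 (+8 from intervention) = -213
  Y = 0 + 2·31 + 3·(-213) = -577
Option 2 (C + 42):
  C = 16 + 42 = 58
  N = 67
  X = 32 − 6·58 − 67 = -383
  Y = 0 + 2·58 + 3·(-383) = -1033
Y: -577 − (-1033) = 456

456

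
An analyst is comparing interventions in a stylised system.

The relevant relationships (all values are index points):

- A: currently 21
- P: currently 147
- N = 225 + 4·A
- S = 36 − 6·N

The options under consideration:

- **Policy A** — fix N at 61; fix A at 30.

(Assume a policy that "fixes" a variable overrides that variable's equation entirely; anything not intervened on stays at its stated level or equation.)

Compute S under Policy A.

Policy A (N := 61, A := 30):
  A = 30
  N = 61
  S = 36 − 6·61 = -330

-330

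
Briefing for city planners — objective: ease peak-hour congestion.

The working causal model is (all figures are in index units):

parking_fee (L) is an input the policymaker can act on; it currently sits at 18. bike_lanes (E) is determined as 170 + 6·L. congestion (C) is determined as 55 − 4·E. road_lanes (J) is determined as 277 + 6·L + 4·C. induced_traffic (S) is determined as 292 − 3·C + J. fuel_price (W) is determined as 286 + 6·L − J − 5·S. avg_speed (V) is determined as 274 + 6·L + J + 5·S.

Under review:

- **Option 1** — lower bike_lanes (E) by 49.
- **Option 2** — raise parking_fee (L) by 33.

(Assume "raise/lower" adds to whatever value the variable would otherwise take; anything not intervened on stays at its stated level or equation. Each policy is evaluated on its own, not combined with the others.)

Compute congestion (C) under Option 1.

-861

Option 1 (E − 49):
  L = 18
  E = 170 + 6·18 (−49 from intervention) = 229
  C = 55 − 4·229 = -861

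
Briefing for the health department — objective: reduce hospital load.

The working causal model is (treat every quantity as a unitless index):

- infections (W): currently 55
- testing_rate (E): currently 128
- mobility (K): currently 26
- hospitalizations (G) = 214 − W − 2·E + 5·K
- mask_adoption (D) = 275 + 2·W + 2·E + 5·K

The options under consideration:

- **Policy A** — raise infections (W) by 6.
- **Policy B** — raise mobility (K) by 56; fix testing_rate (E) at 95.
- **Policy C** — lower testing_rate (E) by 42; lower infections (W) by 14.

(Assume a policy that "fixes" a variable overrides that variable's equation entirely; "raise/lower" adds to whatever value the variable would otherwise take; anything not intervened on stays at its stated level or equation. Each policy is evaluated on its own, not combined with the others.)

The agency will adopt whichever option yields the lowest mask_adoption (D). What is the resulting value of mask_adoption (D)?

659

Policy A (W + 6):
  W = 55 + 6 = 61
  E = 128
  K = 26
  D = 275 + 2·61 + 2·128 + 5·26 = 783
Policy B (K + 56, E := 95):
  W = 55
  E = 95
  K = 26 + 56 = 82
  D = 275 + 2·55 + 2·95 + 5·82 = 985
Policy C (E − 42, W − 14):
  W = 55 − 14 = 41
  E = 128 − 42 = 86
  K = 26
  D = 275 + 2·41 + 2·86 + 5·26 = 659
Comparing — Policy A: D=783, Policy B: D=985, Policy C: D=659. Lowest is 659 (Policy C).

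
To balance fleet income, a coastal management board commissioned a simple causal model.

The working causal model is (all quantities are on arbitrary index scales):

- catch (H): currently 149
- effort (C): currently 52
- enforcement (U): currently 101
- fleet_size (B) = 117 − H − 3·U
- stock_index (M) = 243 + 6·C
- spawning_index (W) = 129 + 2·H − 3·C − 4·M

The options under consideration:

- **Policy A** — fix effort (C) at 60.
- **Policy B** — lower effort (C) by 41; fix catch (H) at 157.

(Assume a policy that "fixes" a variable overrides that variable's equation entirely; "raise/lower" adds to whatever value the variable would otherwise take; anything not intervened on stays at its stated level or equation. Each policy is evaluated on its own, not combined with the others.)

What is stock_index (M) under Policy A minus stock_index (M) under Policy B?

294

Policy A (C := 60):
  C = 60
  M = 243 + 6·60 = 603
Policy B (C − 41, H := 157):
  C = 52 − 41 = 11
  M = 243 + 6·11 = 309
M: 603 − 309 = 294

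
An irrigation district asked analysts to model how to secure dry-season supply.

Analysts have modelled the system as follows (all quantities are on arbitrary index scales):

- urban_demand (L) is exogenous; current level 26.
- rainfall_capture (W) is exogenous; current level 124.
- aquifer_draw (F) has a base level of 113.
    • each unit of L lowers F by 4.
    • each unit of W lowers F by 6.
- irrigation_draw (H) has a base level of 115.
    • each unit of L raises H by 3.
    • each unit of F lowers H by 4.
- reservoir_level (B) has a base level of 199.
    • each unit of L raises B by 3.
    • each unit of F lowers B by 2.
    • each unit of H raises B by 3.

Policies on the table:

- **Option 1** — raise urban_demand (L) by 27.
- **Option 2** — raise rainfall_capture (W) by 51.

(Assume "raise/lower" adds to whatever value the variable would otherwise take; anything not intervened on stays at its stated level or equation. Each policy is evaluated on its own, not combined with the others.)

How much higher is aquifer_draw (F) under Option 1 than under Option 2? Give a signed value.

198

Option 1 (L + 27):
  L = 26 + 27 = 53
  W = 124
  F = 113 − 4·53 − 6·124 = -843
Option 2 (W + 51):
  L = 26
  W = 124 + 51 = 175
  F = 113 − 4·26 − 6·175 = -1041
F: -843 − (-1041) = 198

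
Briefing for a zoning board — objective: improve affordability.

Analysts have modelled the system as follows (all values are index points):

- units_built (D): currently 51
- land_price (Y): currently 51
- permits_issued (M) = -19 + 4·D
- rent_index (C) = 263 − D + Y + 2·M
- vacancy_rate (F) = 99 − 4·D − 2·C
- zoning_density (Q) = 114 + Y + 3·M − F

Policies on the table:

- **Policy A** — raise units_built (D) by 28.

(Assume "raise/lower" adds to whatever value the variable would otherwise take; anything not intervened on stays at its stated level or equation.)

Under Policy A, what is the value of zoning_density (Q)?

2931

Policy A (D + 28):
  D = 51 + 28 = 79
  Y = 51
  M = -19 + 4·79 = 297
  C = 263 − 79 + 51 + 2·297 = 829
  F = 99 − 4·79 − 2·829 = -1875
  Q = 114 + 51 + 3·297 − (-1875) = 2931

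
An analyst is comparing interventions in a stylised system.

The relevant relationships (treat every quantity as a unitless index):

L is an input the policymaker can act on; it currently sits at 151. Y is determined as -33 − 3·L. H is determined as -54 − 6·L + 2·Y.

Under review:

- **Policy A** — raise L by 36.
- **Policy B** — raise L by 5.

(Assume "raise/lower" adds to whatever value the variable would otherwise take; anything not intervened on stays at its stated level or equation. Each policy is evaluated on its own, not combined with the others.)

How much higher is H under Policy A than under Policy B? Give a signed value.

-372

Policy A (L + 36):
  L = 151 + 36 = 187
  Y = -33 − 3·187 = -594
  H = -54 − 6·187 + 2·(-594) = -2364
Policy B (L + 5):
  L = 151 + 5 = 156
  Y = -33 − 3·156 = -501
  H = -54 − 6·156 + 2·(-501) = -1992
H: -2364 − (-1992) = -372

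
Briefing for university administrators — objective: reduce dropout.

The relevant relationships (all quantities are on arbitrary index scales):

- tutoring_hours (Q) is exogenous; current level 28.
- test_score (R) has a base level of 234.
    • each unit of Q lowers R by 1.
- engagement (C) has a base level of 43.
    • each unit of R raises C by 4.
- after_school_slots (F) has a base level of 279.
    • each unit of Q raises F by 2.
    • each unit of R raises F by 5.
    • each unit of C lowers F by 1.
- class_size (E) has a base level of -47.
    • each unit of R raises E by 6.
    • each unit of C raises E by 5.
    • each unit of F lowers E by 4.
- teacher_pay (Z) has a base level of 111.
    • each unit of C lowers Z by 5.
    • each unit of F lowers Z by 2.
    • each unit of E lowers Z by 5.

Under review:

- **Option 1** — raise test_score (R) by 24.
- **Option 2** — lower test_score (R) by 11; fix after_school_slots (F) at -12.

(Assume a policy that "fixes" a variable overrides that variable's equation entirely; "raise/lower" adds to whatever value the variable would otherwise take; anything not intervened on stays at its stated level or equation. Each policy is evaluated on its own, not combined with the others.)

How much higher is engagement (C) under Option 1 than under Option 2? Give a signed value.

Option 1 (R + 24):
  Q = 28
  R = 234 − 28 (+24 from intervention) = 230
  C = 43 + 4·230 = 963
Option 2 (R − 11, F := -12):
  Q = 28
  R = 234 − 28 (−11 from intervention) = 195
  C = 43 + 4·195 = 823
C: 963 − 823 = 140

140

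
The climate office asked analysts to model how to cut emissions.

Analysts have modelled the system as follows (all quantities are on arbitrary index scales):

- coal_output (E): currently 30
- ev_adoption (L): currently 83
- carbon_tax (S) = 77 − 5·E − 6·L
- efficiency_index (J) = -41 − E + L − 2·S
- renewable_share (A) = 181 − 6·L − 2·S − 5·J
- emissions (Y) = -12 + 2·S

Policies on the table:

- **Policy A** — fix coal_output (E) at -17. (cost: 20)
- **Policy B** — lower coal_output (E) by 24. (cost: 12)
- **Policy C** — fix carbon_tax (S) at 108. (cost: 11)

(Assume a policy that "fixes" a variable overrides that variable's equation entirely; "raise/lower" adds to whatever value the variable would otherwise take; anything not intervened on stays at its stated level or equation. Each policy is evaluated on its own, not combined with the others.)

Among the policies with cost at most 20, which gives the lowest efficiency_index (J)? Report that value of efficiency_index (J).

Policy A (E := -17):
  E = -17
  L = 83
  S = 77 − 5·(-17) − 6·83 = -336
  J = -41 − (-17) + 83 − 2·(-336) = 731
Policy B (E − 24):
  E = 30 − 24 = 6
  L = 83
  S = 77 − 5·6 − 6·83 = -451
  J = -41 − 6 + 83 − 2·(-451) = 938
Policy C (S := 108):
  E = 30
  L = 83
  S = 108
  J = -41 − 30 + 83 − 2·108 = -204
Comparing — Policy A: J=731, Policy B: J=938, Policy C: J=-204. Lowest is -204 (Policy C).

-204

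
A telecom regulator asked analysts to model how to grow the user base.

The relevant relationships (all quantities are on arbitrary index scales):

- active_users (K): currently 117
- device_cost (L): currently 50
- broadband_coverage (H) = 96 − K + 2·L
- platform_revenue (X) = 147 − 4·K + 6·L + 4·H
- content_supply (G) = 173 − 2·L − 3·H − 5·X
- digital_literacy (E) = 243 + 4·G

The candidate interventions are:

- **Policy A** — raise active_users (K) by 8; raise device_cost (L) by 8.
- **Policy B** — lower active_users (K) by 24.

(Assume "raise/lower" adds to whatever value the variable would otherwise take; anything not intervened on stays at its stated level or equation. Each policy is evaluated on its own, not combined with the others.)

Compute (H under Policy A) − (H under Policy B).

Policy A (K + 8, L + 8):
  K = 117 + 8 = 125
  L = 50 + 8 = 58
  H = 96 − 125 + 2·58 = 87
Policy B (K − 24):
  K = 117 − 24 = 93
  L = 50
  H = 96 − 93 + 2·50 = 103
H: 87 − 103 = -16

-16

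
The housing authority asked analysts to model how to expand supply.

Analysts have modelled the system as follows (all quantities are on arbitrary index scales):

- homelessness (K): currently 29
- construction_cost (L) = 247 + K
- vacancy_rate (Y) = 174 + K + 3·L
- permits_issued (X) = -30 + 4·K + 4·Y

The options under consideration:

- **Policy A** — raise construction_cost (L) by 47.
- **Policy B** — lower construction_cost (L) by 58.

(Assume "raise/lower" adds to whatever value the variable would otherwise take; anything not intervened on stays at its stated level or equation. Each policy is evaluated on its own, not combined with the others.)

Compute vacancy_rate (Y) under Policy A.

1172

Policy A (L + 47):
  K = 29
  L = 247 + 29 (+47 from intervention) = 323
  Y = 174 + 29 + 3·323 = 1172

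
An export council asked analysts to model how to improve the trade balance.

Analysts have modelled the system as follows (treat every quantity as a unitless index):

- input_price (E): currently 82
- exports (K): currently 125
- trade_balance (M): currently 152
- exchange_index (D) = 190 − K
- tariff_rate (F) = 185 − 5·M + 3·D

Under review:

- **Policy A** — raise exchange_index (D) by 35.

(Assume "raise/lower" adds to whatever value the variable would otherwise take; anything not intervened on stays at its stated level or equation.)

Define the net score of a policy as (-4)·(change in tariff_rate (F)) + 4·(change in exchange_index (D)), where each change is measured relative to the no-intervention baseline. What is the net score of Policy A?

-280

Baseline:
  K = 125
  M = 152
  D = 190 − 125 = 65
  F = 185 − 5·152 + 3·65 = -380
Policy A (D + 35):
  K = 125
  M = 152
  D = 190 − 125 (+35 from intervention) = 100
  F = 185 − 5·152 + 3·100 = -275
ΔF = -275 − (-380) = 105; ΔD = 100 − 65 = 35
Score = (-4)·105 + 4·35 = -280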